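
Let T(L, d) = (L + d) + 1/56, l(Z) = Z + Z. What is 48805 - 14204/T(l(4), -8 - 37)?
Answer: 101870579/2071 ≈ 49189.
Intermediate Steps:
l(Z) = 2*Z
T(L, d) = 1/56 + L + d (T(L, d) = (L + d) + 1/56 = 1/56 + L + d)
48805 - 14204/T(l(4), -8 - 37) = 48805 - 14204/(1/56 + 2*4 + (-8 - 37)) = 48805 - 14204/(1/56 + 8 - 45) = 48805 - 14204/(-2071/56) = 48805 - 14204*(-56)/2071 = 48805 - 1*(-795424/2071) = 48805 + 795424/2071 = 101870579/2071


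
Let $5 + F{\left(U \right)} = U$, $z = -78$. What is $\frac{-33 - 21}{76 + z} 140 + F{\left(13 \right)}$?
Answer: $3788$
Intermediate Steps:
$F{\left(U \right)} = -5 + U$
$\frac{-33 - 21}{76 + z} 140 + F{\left(13 \right)} = \frac{-33 - 21}{76 - 78} \cdot 140 + \left(-5 + 13\right) = - \frac{54}{-2} \cdot 140 + 8 = \left(-54\right) \left(- \frac{1}{2}\right) 140 + 8 = 27 \cdot 140 + 8 = 3780 + 8 = 3788$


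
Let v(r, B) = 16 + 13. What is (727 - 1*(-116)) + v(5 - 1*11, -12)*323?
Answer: 10210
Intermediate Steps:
v(r, B) = 29
(727 - 1*(-116)) + v(5 - 1*11, -12)*323 = (727 - 1*(-116)) + 29*323 = (727 + 116) + 9367 = 843 + 9367 = 10210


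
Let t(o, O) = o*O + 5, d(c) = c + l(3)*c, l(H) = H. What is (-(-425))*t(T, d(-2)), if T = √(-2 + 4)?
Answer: 2125 - 3400*√2 ≈ -2683.3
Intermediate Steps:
d(c) = 4*c (d(c) = c + 3*c = 4*c)
T = √2 ≈ 1.4142
t(o, O) = 5 + O*o (t(o, O) = O*o + 5 = 5 + O*o)
(-(-425))*t(T, d(-2)) = (-(-425))*(5 + (4*(-2))*√2) = (-85*(-5))*(5 - 8*√2) = 425*(5 - 8*√2) = 2125 - 3400*√2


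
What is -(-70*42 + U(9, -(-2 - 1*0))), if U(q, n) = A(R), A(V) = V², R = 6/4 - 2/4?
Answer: 2939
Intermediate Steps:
R = 1 (R = 6*(¼) - 2*¼ = 3/2 - ½ = 1)
U(q, n) = 1 (U(q, n) = 1² = 1)
-(-70*42 + U(9, -(-2 - 1*0))) = -(-70*42 + 1) = -(-2940 + 1) = -1*(-2939) = 2939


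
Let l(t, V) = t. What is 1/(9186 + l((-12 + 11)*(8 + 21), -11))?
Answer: 1/9157 ≈ 0.00010921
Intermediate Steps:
1/(9186 + l((-12 + 11)*(8 + 21), -11)) = 1/(9186 + (-12 + 11)*(8 + 21)) = 1/(9186 - 1*29) = 1/(9186 - 29) = 1/9157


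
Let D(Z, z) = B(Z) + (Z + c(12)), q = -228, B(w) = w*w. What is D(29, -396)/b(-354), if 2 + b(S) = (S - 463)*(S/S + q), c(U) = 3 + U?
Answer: 295/61819 ≈ 0.0047720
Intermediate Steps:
B(w) = w**2
D(Z, z) = 15 + Z + Z**2 (D(Z, z) = Z**2 + (Z + (3 + 12)) = Z**2 + (Z + 15) = Z**2 + (15 + Z) = 15 + Z + Z**2)
b(S) = 105099 - 227*S (b(S) = -2 + (S - 463)*(S/S - 228) = -2 + (-463 + S)*(1 - 228) = -2 + (-463 + S)*(-227) = -2 + (105101 - 227*S) = 105099 - 227*S)
D(29, -396)/b(-354) = (15 + 29 + 29**2)/(105099 - 227*(-354)) = (15 + 29 + 841)/(105099 + 80358) = 885/185457 = 885*(1/185457) = 295/61819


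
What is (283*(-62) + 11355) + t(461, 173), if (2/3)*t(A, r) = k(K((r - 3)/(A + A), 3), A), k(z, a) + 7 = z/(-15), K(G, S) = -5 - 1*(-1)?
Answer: -62011/10 ≈ -6201.1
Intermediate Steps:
K(G, S) = -4 (K(G, S) = -5 + 1 = -4)
k(z, a) = -7 - z/15 (k(z, a) = -7 + z/(-15) = -7 + z*(-1/15) = -7 - z/15)
t(A, r) = -101/10 (t(A, r) = 3*(-7 - 1/15*(-4))/2 = 3*(-7 + 4/15)/2 = (3/2)*(-101/15) = -101/10)
(283*(-62) + 11355) + t(461, 173) = (283*(-62) + 11355) - 101/10 = (-17546 + 11355) - 101/10 = -6191 - 101/10 = -62011/10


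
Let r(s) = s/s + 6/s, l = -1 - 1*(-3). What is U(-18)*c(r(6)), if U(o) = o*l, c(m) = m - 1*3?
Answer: 36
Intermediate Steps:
l = 2 (l = -1 + 3 = 2)
r(s) = 1 + 6/s
c(m) = -3 + m (c(m) = m - 3 = -3 + m)
U(o) = 2*o (U(o) = o*2 = 2*o)
U(-18)*c(r(6)) = (2*(-18))*(-3 + (6 + 6)/6) = -36*(-3 + (⅙)*12) = -36*(-3 + 2) = -36*(-1) = 36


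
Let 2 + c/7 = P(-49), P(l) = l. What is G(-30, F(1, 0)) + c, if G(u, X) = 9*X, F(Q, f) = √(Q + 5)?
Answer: -357 + 9*√6 ≈ -334.95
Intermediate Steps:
F(Q, f) = √(5 + Q)
c = -357 (c = -14 + 7*(-49) = -14 - 343 = -357)
G(-30, F(1, 0)) + c = 9*√(5 + 1) - 357 = 9*√6 - 357 = -357 + 9*√6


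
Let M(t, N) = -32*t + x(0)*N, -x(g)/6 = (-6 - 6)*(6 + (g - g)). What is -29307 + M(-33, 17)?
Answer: -20907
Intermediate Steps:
x(g) = 432 (x(g) = -6*(-6 - 6)*(6 + (g - g)) = -(-72)*(6 + 0) = -(-72)*6 = -6*(-72) = 432)
M(t, N) = -32*t + 432*N
-29307 + M(-33, 17) = -29307 + (-32*(-33) + 432*17) = -29307 + (1056 + 7344) = -29307 + 8400 = -20907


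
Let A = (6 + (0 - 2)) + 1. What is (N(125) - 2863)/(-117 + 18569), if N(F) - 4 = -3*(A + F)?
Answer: -3249/18452 ≈ -0.17608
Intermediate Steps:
A = 5 (A = (6 - 2) + 1 = 4 + 1 = 5)
N(F) = -11 - 3*F (N(F) = 4 - 3*(5 + F) = 4 + (-15 - 3*F) = -11 - 3*F)
(N(125) - 2863)/(-117 + 18569) = ((-11 - 3*125) - 2863)/(-117 + 18569) = ((-11 - 375) - 2863)/18452 = (-386 - 2863)*(1/18452) = -3249*1/18452 = -3249/18452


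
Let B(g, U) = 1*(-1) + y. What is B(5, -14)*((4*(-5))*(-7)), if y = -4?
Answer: -700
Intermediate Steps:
B(g, U) = -5 (B(g, U) = 1*(-1) - 4 = -1 - 4 = -5)
B(5, -14)*((4*(-5))*(-7)) = -5*4*(-5)*(-7) = -(-100)*(-7) = -5*140 = -700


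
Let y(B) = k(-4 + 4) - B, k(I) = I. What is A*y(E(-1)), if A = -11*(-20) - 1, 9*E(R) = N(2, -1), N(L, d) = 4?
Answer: -292/3 ≈ -97.333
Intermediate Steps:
E(R) = 4/9 (E(R) = (⅑)*4 = 4/9)
y(B) = -B (y(B) = (-4 + 4) - B = 0 - B = -B)
A = 219 (A = 220 - 1 = 219)
A*y(E(-1)) = 219*(-1*4/9) = 219*(-4/9) = -292/3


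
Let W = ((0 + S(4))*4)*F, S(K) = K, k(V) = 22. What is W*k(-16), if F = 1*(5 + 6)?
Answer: 3872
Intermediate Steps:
F = 11 (F = 1*11 = 11)
W = 176 (W = ((0 + 4)*4)*11 = (4*4)*11 = 16*11 = 176)
W*k(-16) = 176*22 = 3872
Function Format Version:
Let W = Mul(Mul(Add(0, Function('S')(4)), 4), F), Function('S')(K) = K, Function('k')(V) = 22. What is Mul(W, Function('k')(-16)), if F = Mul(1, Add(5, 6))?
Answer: 3872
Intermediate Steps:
F = 11 (F = Mul(1, 11) = 11)
W = 176 (W = Mul(Mul(Add(0, 4), 4), 11) = Mul(Mul(4, 4), 11) = Mul(16, 11) = 176)
Mul(W, Function('k')(-16)) = Mul(176, 22) = 3872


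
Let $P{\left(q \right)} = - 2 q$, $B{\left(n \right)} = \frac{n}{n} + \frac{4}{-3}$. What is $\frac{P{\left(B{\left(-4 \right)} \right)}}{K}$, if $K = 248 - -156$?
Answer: $\frac{1}{606} \approx 0.0016502$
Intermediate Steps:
$B{\left(n \right)} = - \frac{1}{3}$ ($B{\left(n \right)} = 1 + 4 \left(- \frac{1}{3}\right) = 1 - \frac{4}{3} = - \frac{1}{3}$)
$K = 404$ ($K = 248 + 156 = 404$)
$\frac{P{\left(B{\left(-4 \right)} \right)}}{K} = \frac{\left(-2\right) \left(- \frac{1}{3}\right)}{404} = \frac{2}{3} \cdot \frac{1}{404} = \frac{1}{606}$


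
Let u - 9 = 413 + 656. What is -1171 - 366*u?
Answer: -395719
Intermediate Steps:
u = 1078 (u = 9 + (413 + 656) = 9 + 1069 = 1078)
-1171 - 366*u = -1171 - 366*1078 = -1171 - 394548 = -395719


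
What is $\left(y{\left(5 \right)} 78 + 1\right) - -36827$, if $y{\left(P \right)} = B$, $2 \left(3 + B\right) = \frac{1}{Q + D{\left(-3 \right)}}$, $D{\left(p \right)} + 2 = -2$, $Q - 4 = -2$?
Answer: $\frac{73149}{2} \approx 36575.0$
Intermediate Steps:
$Q = 2$ ($Q = 4 - 2 = 2$)
$D{\left(p \right)} = -4$ ($D{\left(p \right)} = -2 - 2 = -4$)
$B = - \frac{13}{4}$ ($B = -3 + \frac{1}{2 \left(2 - 4\right)} = -3 + \frac{1}{2 \left(-2\right)} = -3 + \frac{1}{2} \left(- \frac{1}{2}\right) = -3 - \frac{1}{4} = - \frac{13}{4} \approx -3.25$)
$y{\left(P \right)} = - \frac{13}{4}$
$\left(y{\left(5 \right)} 78 + 1\right) - -36827 = \left(\left(- \frac{13}{4}\right) 78 + 1\right) - -36827 = \left(- \frac{507}{2} + 1\right) + 36827 = - \frac{505}{2} + 36827 = \frac{73149}{2}$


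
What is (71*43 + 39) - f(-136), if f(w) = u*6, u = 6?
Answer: 3056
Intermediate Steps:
f(w) = 36 (f(w) = 6*6 = 36)
(71*43 + 39) - f(-136) = (71*43 + 39) - 1*36 = (3053 + 39) - 36 = 3092 - 36 = 3056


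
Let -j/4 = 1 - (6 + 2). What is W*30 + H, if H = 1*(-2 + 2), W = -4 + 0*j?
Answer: -120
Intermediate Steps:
j = 28 (j = -4*(1 - (6 + 2)) = -4*(1 - 1*8) = -4*(1 - 8) = -4*(-7) = 28)
W = -4 (W = -4 + 0*28 = -4 + 0 = -4)
H = 0 (H = 1*0 = 0)
W*30 + H = -4*30 + 0 = -120 + 0 = -120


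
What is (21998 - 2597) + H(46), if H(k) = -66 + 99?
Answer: 19434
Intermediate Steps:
H(k) = 33
(21998 - 2597) + H(46) = (21998 - 2597) + 33 = 19401 + 33 = 19434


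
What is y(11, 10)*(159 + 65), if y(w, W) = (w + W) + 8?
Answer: 6496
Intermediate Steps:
y(w, W) = 8 + W + w (y(w, W) = (W + w) + 8 = 8 + W + w)
y(11, 10)*(159 + 65) = (8 + 10 + 11)*(159 + 65) = 29*224 = 6496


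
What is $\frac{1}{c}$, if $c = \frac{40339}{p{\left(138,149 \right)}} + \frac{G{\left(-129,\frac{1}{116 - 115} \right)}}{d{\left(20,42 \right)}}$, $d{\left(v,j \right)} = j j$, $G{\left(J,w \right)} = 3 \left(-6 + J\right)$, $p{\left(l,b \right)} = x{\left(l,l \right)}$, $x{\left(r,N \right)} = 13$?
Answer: $\frac{196}{608143} \approx 0.00032229$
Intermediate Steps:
$p{\left(l,b \right)} = 13$
$G{\left(J,w \right)} = -18 + 3 J$
$d{\left(v,j \right)} = j^{2}$
$c = \frac{608143}{196}$ ($c = \frac{40339}{13} + \frac{-18 + 3 \left(-129\right)}{42^{2}} = 40339 \cdot \frac{1}{13} + \frac{-18 - 387}{1764} = 3103 - \frac{45}{196} = \frac{608143}{196} \approx 3102.8$)
$\frac{1}{c} = \frac{1}{\frac{608143}{196}} = \frac{196}{608143}$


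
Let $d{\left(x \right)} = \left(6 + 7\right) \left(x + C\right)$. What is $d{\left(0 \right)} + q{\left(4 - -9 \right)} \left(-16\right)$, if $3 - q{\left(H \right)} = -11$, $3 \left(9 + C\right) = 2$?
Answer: $- \frac{997}{3} \approx -332.33$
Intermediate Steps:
$C = - \frac{25}{3}$ ($C = -9 + \frac{1}{3} \cdot 2 = -9 + \frac{2}{3} = - \frac{25}{3} \approx -8.3333$)
$d{\left(x \right)} = - \frac{325}{3} + 13 x$ ($d{\left(x \right)} = \left(6 + 7\right) \left(x - \frac{25}{3}\right) = 13 \left(- \frac{25}{3} + x\right) = - \frac{325}{3} + 13 x$)
$q{\left(H \right)} = 14$ ($q{\left(H \right)} = 3 - -11 = 3 + 11 = 14$)
$d{\left(0 \right)} + q{\left(4 - -9 \right)} \left(-16\right) = \left(- \frac{325}{3} + 13 \cdot 0\right) + 14 \left(-16\right) = \left(- \frac{325}{3} + 0\right) - 224 = - \frac{325}{3} - 224 = - \frac{997}{3}$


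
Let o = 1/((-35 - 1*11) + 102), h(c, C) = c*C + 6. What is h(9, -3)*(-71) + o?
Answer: 83497/56 ≈ 1491.0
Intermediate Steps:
h(c, C) = 6 + C*c (h(c, C) = C*c + 6 = 6 + C*c)
o = 1/56 (o = 1/((-35 - 11) + 102) = 1/(-46 + 102) = 1/56 ≈ 0.017857)
h(9, -3)*(-71) + o = (6 - 3*9)*(-71) + 1/56 = (6 - 27)*(-71) + 1/56 = -21*(-71) + 1/56 = 1491 + 1/56 = 83497/56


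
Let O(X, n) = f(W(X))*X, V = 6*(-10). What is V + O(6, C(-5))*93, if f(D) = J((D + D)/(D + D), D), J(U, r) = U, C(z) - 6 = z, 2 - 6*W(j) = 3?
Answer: 498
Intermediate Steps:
W(j) = -⅙ (W(j) = ⅓ - ⅙*3 = ⅓ - ½ = -⅙)
V = -60
C(z) = 6 + z
f(D) = 1 (f(D) = (D + D)/(D + D) = (2*D)/((2*D)) = (2*D)*(1/(2*D)) = 1)
O(X, n) = X (O(X, n) = 1*X = X)
V + O(6, C(-5))*93 = -60 + 6*93 = -60 + 558 = 498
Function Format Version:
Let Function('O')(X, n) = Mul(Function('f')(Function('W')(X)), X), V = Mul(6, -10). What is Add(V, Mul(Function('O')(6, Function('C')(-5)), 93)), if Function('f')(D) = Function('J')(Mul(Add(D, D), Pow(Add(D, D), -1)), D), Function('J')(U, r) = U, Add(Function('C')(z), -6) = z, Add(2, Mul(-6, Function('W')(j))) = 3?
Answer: 498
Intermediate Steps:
Function('W')(j) = Rational(-1, 6) (Function('W')(j) = Add(Rational(1, 3), Mul(Rational(-1, 6), 3)) = Add(Rational(1, 3), Rational(-1, 2)) = Rational(-1, 6))
V = -60
Function('C')(z) = Add(6, z)
Function('f')(D) = 1 (Function('f')(D) = Mul(Add(D, D), Pow(Add(D, D), -1)) = Mul(Mul(2, D), Pow(Mul(2, D), -1)) = Mul(Mul(2, D), Mul(Rational(1, 2), Pow(D, -1))) = 1)
Function('O')(X, n) = X (Function('O')(X, n) = Mul(1, X) = X)
Add(V, Mul(Function('O')(6, Function('C')(-5)), 93)) = Add(-60, Mul(6, 93)) = Add(-60, 558) = 498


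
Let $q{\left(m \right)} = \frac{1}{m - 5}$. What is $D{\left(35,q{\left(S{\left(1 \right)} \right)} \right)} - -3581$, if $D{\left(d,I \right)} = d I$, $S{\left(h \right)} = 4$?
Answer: $3546$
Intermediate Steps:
$q{\left(m \right)} = \frac{1}{-5 + m}$
$D{\left(d,I \right)} = I d$
$D{\left(35,q{\left(S{\left(1 \right)} \right)} \right)} - -3581 = \frac{1}{-5 + 4} \cdot 35 - -3581 = \frac{1}{-1} \cdot 35 + 3581 = \left(-1\right) 35 + 3581 = -35 + 3581 = 3546$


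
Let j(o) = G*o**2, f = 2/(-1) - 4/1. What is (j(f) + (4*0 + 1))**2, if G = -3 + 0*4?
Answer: 11449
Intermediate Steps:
G = -3 (G = -3 + 0 = -3)
f = -6 (f = 2*(-1) - 4*1 = -2 - 4 = -6)
j(o) = -3*o**2
(j(f) + (4*0 + 1))**2 = (-3*(-6)**2 + (4*0 + 1))**2 = (-3*36 + (0 + 1))**2 = (-108 + 1)**2 = (-107)**2 = 11449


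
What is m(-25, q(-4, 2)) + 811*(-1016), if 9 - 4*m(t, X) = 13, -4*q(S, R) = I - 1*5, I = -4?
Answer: -823977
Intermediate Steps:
q(S, R) = 9/4 (q(S, R) = -(-4 - 1*5)/4 = -(-4 - 5)/4 = -¼*(-9) = 9/4)
m(t, X) = -1 (m(t, X) = 9/4 - ¼*13 = 9/4 - 13/4 = -1)
m(-25, q(-4, 2)) + 811*(-1016) = -1 + 811*(-1016) = -1 - 823976 = -823977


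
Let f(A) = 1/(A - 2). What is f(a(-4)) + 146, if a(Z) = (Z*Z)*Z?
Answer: 9635/66 ≈ 145.98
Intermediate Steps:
a(Z) = Z³ (a(Z) = Z²*Z = Z³)
f(A) = 1/(-2 + A)
f(a(-4)) + 146 = 1/(-2 + (-4)³) + 146 = 1/(-2 - 64) + 146 = 1/(-66) + 146 = -1/66 + 146 = 9635/66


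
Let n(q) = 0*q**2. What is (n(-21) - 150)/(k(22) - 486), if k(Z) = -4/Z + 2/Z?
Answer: 1650/5347 ≈ 0.30858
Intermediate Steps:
n(q) = 0
k(Z) = -2/Z
(n(-21) - 150)/(k(22) - 486) = (0 - 150)/(-2/22 - 486) = -150/(-2*1/22 - 486) = -150/(-1/11 - 486) = -150/(-5347/11) = -150*(-11/5347) = 1650/5347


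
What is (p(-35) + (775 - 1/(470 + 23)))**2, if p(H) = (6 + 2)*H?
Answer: 59552593156/243049 ≈ 2.4502e+5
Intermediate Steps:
p(H) = 8*H
(p(-35) + (775 - 1/(470 + 23)))**2 = (8*(-35) + (775 - 1/(470 + 23)))**2 = (-280 + (775 - 1/493))**2 = (-280 + 382074/493)**2 = (244034/493)**2 = 59552593156/243049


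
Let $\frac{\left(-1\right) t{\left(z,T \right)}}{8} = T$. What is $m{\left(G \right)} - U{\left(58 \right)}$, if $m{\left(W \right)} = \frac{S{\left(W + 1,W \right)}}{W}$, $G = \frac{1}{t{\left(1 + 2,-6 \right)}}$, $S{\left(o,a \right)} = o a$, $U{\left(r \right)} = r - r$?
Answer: $\frac{49}{48} \approx 1.0208$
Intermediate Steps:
$t{\left(z,T \right)} = - 8 T$
$U{\left(r \right)} = 0$
$S{\left(o,a \right)} = a o$
$G = \frac{1}{48}$ ($G = \frac{1}{\left(-8\right) \left(-6\right)} = \frac{1}{48} \approx 0.020833$)
$m{\left(W \right)} = 1 + W$ ($m{\left(W \right)} = \frac{W \left(W + 1\right)}{W} = \frac{W \left(1 + W\right)}{W} = 1 + W$)
$m{\left(G \right)} - U{\left(58 \right)} = \left(1 + \frac{1}{48}\right) - 0 = \frac{49}{48} + 0 = \frac{49}{48}$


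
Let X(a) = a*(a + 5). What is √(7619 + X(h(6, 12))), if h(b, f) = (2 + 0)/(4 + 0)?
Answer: √30487/2 ≈ 87.303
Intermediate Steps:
h(b, f) = ½ (h(b, f) = 2/4 = 2*(¼) = ½)
X(a) = a*(5 + a)
√(7619 + X(h(6, 12))) = √(7619 + (5 + ½)/2) = √(7619 + (½)*(11/2)) = √(7619 + 11/4) = √(30487/4) = √30487/2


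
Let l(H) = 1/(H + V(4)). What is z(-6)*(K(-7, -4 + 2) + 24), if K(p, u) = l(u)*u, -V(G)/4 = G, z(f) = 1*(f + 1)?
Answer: -1085/9 ≈ -120.56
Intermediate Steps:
z(f) = 1 + f (z(f) = 1*(1 + f) = 1 + f)
V(G) = -4*G
l(H) = 1/(-16 + H) (l(H) = 1/(H - 4*4) = 1/(H - 16) = 1/(-16 + H))
K(p, u) = u/(-16 + u)
z(-6)*(K(-7, -4 + 2) + 24) = (1 - 6)*((-4 + 2)/(-16 + (-4 + 2)) + 24) = -5*(-2/(-16 - 2) + 24) = -5*(-2/(-18) + 24) = -5*(-2*(-1/18) + 24) = -5*(⅑ + 24) = -5*217/9 = -1085/9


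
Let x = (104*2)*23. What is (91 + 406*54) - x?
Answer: 17231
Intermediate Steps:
x = 4784 (x = 208*23 = 4784)
(91 + 406*54) - x = (91 + 406*54) - 1*4784 = (91 + 21924) - 4784 = 22015 - 4784 = 17231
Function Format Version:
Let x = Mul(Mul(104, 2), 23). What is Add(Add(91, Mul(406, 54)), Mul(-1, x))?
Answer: 17231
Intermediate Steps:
x = 4784 (x = Mul(208, 23) = 4784)
Add(Add(91, Mul(406, 54)), Mul(-1, x)) = Add(Add(91, Mul(406, 54)), Mul(-1, 4784)) = Add(Add(91, 21924), -4784) = Add(22015, -4784) = 17231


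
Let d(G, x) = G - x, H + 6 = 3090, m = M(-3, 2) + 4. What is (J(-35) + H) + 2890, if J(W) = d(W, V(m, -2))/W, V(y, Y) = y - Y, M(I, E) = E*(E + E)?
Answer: 29877/5 ≈ 5975.4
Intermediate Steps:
M(I, E) = 2*E² (M(I, E) = E*(2*E) = 2*E²)
m = 12 (m = 2*2² + 4 = 2*4 + 4 = 8 + 4 = 12)
H = 3084 (H = -6 + 3090 = 3084)
J(W) = (-14 + W)/W (J(W) = (W - (12 - 1*(-2)))/W = (W - (12 + 2))/W = (W - 1*14)/W = (W - 14)/W = (-14 + W)/W)
(J(-35) + H) + 2890 = ((-14 - 35)/(-35) + 3084) + 2890 = (-1/35*(-49) + 3084) + 2890 = (7/5 + 3084) + 2890 = 15427/5 + 2890 = 29877/5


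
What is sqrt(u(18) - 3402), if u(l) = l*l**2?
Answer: 9*sqrt(30) ≈ 49.295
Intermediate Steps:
u(l) = l**3
sqrt(u(18) - 3402) = sqrt(18**3 - 3402) = sqrt(5832 - 3402) = sqrt(2430) = 9*sqrt(30)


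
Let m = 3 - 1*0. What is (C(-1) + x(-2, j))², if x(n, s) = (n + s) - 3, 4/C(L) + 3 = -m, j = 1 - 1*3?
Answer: 529/9 ≈ 58.778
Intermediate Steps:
m = 3 (m = 3 + 0 = 3)
j = -2 (j = 1 - 3 = -2)
C(L) = -⅔ (C(L) = 4/(-3 - 1*3) = 4/(-3 - 3) = 4/(-6) = 4*(-⅙) = -⅔)
x(n, s) = -3 + n + s
(C(-1) + x(-2, j))² = (-⅔ + (-3 - 2 - 2))² = (-⅔ - 7)² = (-23/3)² = 529/9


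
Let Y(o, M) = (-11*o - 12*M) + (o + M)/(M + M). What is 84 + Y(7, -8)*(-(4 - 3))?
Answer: 1039/16 ≈ 64.938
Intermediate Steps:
Y(o, M) = -12*M - 11*o + (M + o)/(2*M) (Y(o, M) = (-12*M - 11*o) + (M + o)/((2*M)) = (-12*M - 11*o) + (M + o)*(1/(2*M)) = (-12*M - 11*o) + (M + o)/(2*M) = -12*M - 11*o + (M + o)/(2*M))
84 + Y(7, -8)*(-(4 - 3)) = 84 + ((½)*(7 - 1*(-8)*(-1 + 22*7 + 24*(-8)))/(-8))*(-(4 - 3)) = 84 + ((½)*(-⅛)*(7 - 1*(-8)*(-1 + 154 - 192)))*(-1*1) = 84 + ((½)*(-⅛)*(7 - 1*(-8)*(-39)))*(-1) = 84 + ((½)*(-⅛)*(7 - 312))*(-1) = 84 + ((½)*(-⅛)*(-305))*(-1) = 84 + (305/16)*(-1) = 84 - 305/16 = 1039/16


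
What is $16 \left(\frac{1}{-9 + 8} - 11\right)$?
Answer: $-192$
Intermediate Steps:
$16 \left(\frac{1}{-9 + 8} - 11\right) = 16 \left(\frac{1}{-1} - 11\right) = 16 \left(-1 - 11\right) = 16 \left(-12\right) = -192$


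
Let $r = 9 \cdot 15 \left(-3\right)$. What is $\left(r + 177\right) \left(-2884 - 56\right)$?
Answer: $670320$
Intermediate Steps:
$r = -405$ ($r = 135 \left(-3\right) = -405$)
$\left(r + 177\right) \left(-2884 - 56\right) = \left(-405 + 177\right) \left(-2884 - 56\right) = \left(-228\right) \left(-2940\right) = 670320$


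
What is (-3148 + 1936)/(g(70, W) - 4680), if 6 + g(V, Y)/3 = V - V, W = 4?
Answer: 202/783 ≈ 0.25798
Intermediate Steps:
g(V, Y) = -18 (g(V, Y) = -18 + 3*(V - V) = -18 + 3*0 = -18 + 0 = -18)
(-3148 + 1936)/(g(70, W) - 4680) = (-3148 + 1936)/(-18 - 4680) = -1212/(-4698) = -1212*(-1/4698) = 202/783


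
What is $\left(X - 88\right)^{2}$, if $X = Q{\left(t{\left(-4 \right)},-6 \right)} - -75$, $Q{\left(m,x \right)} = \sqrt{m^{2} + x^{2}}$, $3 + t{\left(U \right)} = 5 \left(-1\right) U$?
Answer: $494 - 130 \sqrt{13} \approx 25.278$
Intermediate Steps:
$t{\left(U \right)} = -3 - 5 U$ ($t{\left(U \right)} = -3 + 5 \left(-1\right) U = -3 - 5 U$)
$X = 75 + 5 \sqrt{13}$ ($X = \sqrt{\left(-3 - -20\right)^{2} + \left(-6\right)^{2}} - -75 = \sqrt{\left(-3 + 20\right)^{2} + 36} + 75 = \sqrt{17^{2} + 36} + 75 = \sqrt{289 + 36} + 75 = \sqrt{325} + 75 = 5 \sqrt{13} + 75 = 75 + 5 \sqrt{13} \approx 93.028$)
$\left(X - 88\right)^{2} = \left(\left(75 + 5 \sqrt{13}\right) - 88\right)^{2} = \left(-13 + 5 \sqrt{13}\right)^{2}$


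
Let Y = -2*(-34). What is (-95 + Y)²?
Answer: 729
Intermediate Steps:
Y = 68
(-95 + Y)² = (-95 + 68)² = (-27)² = 729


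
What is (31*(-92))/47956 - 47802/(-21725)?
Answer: 557608253/260461025 ≈ 2.1409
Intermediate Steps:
(31*(-92))/47956 - 47802/(-21725) = -2852*1/47956 - 47802*(-1/21725) = -713/11989 + 47802/21725 = 557608253/260461025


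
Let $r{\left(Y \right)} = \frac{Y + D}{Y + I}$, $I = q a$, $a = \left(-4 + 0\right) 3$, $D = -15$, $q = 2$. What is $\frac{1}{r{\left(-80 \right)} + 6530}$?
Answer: $\frac{104}{679215} \approx 0.00015312$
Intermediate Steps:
$a = -12$ ($a = \left(-4\right) 3 = -12$)
$I = -24$ ($I = 2 \left(-12\right) = -24$)
$r{\left(Y \right)} = \frac{-15 + Y}{-24 + Y}$ ($r{\left(Y \right)} = \frac{Y - 15}{Y - 24} = \frac{-15 + Y}{-24 + Y}$)
$\frac{1}{r{\left(-80 \right)} + 6530} = \frac{1}{\frac{-15 - 80}{-24 - 80} + 6530} = \frac{1}{\frac{1}{-104} \left(-95\right) + 6530} = \frac{1}{\left(- \frac{1}{104}\right) \left(-95\right) + 6530} = \frac{1}{\frac{95}{104} + 6530} = \frac{1}{\frac{679215}{104}} = \frac{104}{679215}$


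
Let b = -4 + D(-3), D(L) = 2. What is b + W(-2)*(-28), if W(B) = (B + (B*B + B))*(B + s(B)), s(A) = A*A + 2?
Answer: -2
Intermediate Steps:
s(A) = 2 + A² (s(A) = A² + 2 = 2 + A²)
W(B) = (B² + 2*B)*(2 + B + B²) (W(B) = (B + (B*B + B))*(B + (2 + B²)) = (B + (B² + B))*(2 + B + B²) = (B + (B + B²))*(2 + B + B²) = (B² + 2*B)*(2 + B + B²))
b = -2 (b = -4 + 2 = -2)
b + W(-2)*(-28) = -2 - 2*(4 + (-2)³ + 3*(-2)² + 4*(-2))*(-28) = -2 - 2*(4 - 8 + 3*4 - 8)*(-28) = -2 - 2*(4 - 8 + 12 - 8)*(-28) = -2 - 2*0*(-28) = -2 + 0*(-28) = -2 + 0 = -2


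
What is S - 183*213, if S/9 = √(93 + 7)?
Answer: -38889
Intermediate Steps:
S = 90 (S = 9*√(93 + 7) = 9*√100 = 9*10 = 90)
S - 183*213 = 90 - 183*213 = 90 - 38979 = -38889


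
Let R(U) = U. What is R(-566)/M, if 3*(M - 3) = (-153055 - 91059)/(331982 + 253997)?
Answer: -994992342/5029697 ≈ -197.82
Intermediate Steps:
M = 5029697/1757937 (M = 3 + ((-153055 - 91059)/(331982 + 253997))/3 = 3 + (-244114/585979)/3 = 3 + (-244114*1/585979)/3 = 3 + (1/3)*(-244114/585979) = 3 - 244114/1757937 = 5029697/1757937 ≈ 2.8611)
R(-566)/M = -566/5029697/1757937 = -566*1757937/5029697 = -994992342/5029697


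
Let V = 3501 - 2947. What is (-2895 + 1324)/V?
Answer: -1571/554 ≈ -2.8357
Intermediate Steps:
V = 554
(-2895 + 1324)/V = (-2895 + 1324)/554 = -1571*1/554 = -1571/554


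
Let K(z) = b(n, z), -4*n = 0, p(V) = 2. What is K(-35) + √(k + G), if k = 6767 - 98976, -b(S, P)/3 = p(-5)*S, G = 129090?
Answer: √36881 ≈ 192.04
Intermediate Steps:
n = 0 (n = -¼*0 = 0)
b(S, P) = -6*S
k = -92209
K(z) = 0 (K(z) = -6*0 = 0)
K(-35) + √(k + G) = 0 + √(-92209 + 129090) = 0 + √36881 = √36881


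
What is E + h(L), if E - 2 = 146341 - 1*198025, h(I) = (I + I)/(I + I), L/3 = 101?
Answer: -51681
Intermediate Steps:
L = 303 (L = 3*101 = 303)
h(I) = 1 (h(I) = (2*I)/((2*I)) = (2*I)*(1/(2*I)) = 1)
E = -51682 (E = 2 + (146341 - 1*198025) = 2 + (146341 - 198025) = 2 - 51684 = -51682)
E + h(L) = -51682 + 1 = -51681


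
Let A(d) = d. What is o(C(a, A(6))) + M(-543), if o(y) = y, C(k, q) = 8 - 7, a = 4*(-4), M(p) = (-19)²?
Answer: 362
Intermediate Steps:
M(p) = 361
a = -16
C(k, q) = 1
o(C(a, A(6))) + M(-543) = 1 + 361 = 362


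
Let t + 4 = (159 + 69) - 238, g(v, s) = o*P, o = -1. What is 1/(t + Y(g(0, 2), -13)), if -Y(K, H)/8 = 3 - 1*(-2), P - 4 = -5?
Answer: -1/54 ≈ -0.018519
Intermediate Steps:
P = -1 (P = 4 - 5 = -1)
g(v, s) = 1 (g(v, s) = -1*(-1) = 1)
Y(K, H) = -40 (Y(K, H) = -8*(3 - 1*(-2)) = -8*(3 + 2) = -8*5 = -40)
t = -14 (t = -4 + ((159 + 69) - 238) = -4 + (228 - 238) = -4 - 10 = -14)
1/(t + Y(g(0, 2), -13)) = 1/(-14 - 40) = 1/(-54) = -1/54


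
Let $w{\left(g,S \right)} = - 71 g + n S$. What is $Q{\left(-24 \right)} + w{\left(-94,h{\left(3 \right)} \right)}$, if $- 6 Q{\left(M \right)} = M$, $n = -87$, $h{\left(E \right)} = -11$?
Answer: $7635$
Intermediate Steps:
$w{\left(g,S \right)} = - 87 S - 71 g$ ($w{\left(g,S \right)} = - 71 g - 87 S = - 87 S - 71 g$)
$Q{\left(M \right)} = - \frac{M}{6}$
$Q{\left(-24 \right)} + w{\left(-94,h{\left(3 \right)} \right)} = \left(- \frac{1}{6}\right) \left(-24\right) - -7631 = 4 + \left(957 + 6674\right) = 4 + 7631 = 7635$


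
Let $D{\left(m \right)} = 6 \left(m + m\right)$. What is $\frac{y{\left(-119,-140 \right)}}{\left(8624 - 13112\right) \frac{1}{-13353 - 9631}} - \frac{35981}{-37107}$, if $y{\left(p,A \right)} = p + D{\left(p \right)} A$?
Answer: $\frac{417656613952}{408177} \approx 1.0232 \cdot 10^{6}$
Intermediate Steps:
$D{\left(m \right)} = 12 m$ ($D{\left(m \right)} = 6 \cdot 2 m = 12 m$)
$y{\left(p,A \right)} = p + 12 A p$ ($y{\left(p,A \right)} = p + 12 p A = p + 12 A p$)
$\frac{y{\left(-119,-140 \right)}}{\left(8624 - 13112\right) \frac{1}{-13353 - 9631}} - \frac{35981}{-37107} = \frac{\left(-119\right) \left(1 + 12 \left(-140\right)\right)}{\left(8624 - 13112\right) \frac{1}{-13353 - 9631}} - \frac{35981}{-37107} = \frac{\left(-119\right) \left(1 - 1680\right)}{\left(-4488\right) \frac{1}{-22984}} - - \frac{35981}{37107} = \frac{\left(-119\right) \left(-1679\right)}{\left(-4488\right) \left(- \frac{1}{22984}\right)} + \frac{35981}{37107} = \frac{199801}{\frac{33}{169}} + \frac{35981}{37107} = 199801 \cdot \frac{169}{33} + \frac{35981}{37107} = \frac{33766369}{33} + \frac{35981}{37107} = \frac{417656613952}{408177}$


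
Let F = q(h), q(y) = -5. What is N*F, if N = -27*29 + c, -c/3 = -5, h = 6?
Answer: 3840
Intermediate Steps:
c = 15 (c = -3*(-5) = 15)
F = -5
N = -768 (N = -27*29 + 15 = -783 + 15 = -768)
N*F = -768*(-5) = 3840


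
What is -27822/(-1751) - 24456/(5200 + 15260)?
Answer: 43867972/2985455 ≈ 14.694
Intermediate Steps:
-27822/(-1751) - 24456/(5200 + 15260) = -27822*(-1/1751) - 24456/20460 = 27822/1751 - 24456*1/20460 = 27822/1751 - 2038/1705 = 43867972/2985455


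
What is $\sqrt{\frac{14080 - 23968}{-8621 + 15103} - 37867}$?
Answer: $\frac{i \sqrt{397774058731}}{3241} \approx 194.6 i$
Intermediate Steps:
$\sqrt{\frac{14080 - 23968}{-8621 + 15103} - 37867} = \sqrt{- \frac{9888}{6482} - 37867} = \sqrt{\left(-9888\right) \frac{1}{6482} - 37867} = \sqrt{- \frac{4944}{3241} - 37867} = \sqrt{- \frac{122731891}{3241}} = \frac{i \sqrt{397774058731}}{3241}$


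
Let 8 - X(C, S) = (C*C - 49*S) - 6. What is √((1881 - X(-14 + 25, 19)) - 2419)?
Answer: I*√1362 ≈ 36.905*I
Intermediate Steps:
X(C, S) = 14 - C² + 49*S (X(C, S) = 8 - ((C*C - 49*S) - 6) = 8 - ((C² - 49*S) - 6) = 8 - (-6 + C² - 49*S) = 8 + (6 - C² + 49*S) = 14 - C² + 49*S)
√((1881 - X(-14 + 25, 19)) - 2419) = √((1881 - (14 - (-14 + 25)² + 49*19)) - 2419) = √((1881 - (14 - 1*11² + 931)) - 2419) = √((1881 - (14 - 1*121 + 931)) - 2419) = √((1881 - (14 - 121 + 931)) - 2419) = √((1881 - 1*824) - 2419) = √((1881 - 824) - 2419) = √(1057 - 2419) = √(-1362) = I*√1362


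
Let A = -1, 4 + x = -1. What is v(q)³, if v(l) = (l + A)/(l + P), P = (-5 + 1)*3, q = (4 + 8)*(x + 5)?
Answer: 1/1728 ≈ 0.00057870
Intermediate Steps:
x = -5 (x = -4 - 1 = -5)
q = 0 (q = (4 + 8)*(-5 + 5) = 12*0 = 0)
P = -12 (P = -4*3 = -12)
v(l) = (-1 + l)/(-12 + l) (v(l) = (l - 1)/(l - 12) = (-1 + l)/(-12 + l))
v(q)³ = ((-1 + 0)/(-12 + 0))³ = (-1/(-12))³ = (-1/12*(-1))³ = (1/12)³ = 1/1728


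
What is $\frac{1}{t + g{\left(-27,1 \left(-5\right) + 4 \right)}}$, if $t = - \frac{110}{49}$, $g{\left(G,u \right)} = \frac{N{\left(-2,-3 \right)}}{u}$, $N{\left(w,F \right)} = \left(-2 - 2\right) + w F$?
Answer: $- \frac{49}{208} \approx -0.23558$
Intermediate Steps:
$N{\left(w,F \right)} = -4 + F w$ ($N{\left(w,F \right)} = \left(-2 - 2\right) + F w = -4 + F w$)
$g{\left(G,u \right)} = \frac{2}{u}$ ($g{\left(G,u \right)} = \frac{-4 - -6}{u} = \frac{-4 + 6}{u} = \frac{2}{u}$)
$t = - \frac{110}{49}$ ($t = \left(-110\right) \frac{1}{49} = - \frac{110}{49} \approx -2.2449$)
$\frac{1}{t + g{\left(-27,1 \left(-5\right) + 4 \right)}} = \frac{1}{- \frac{110}{49} + \frac{2}{1 \left(-5\right) + 4}} = \frac{1}{- \frac{110}{49} + \frac{2}{-5 + 4}} = \frac{1}{- \frac{110}{49} + \frac{2}{-1}} = \frac{1}{- \frac{110}{49} + 2 \left(-1\right)} = \frac{1}{- \frac{110}{49} - 2} = \frac{1}{- \frac{208}{49}} = - \frac{49}{208}$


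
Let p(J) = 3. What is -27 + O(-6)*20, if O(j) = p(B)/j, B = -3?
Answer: -37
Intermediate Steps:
O(j) = 3/j
-27 + O(-6)*20 = -27 + (3/(-6))*20 = -27 + (3*(-⅙))*20 = -27 - ½*20 = -27 - 10 = -37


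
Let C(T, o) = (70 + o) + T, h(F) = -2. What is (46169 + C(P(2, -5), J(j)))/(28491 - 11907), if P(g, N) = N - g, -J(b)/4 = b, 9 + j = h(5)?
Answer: 11569/4146 ≈ 2.7904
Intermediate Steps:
j = -11 (j = -9 - 2 = -11)
J(b) = -4*b
C(T, o) = 70 + T + o
(46169 + C(P(2, -5), J(j)))/(28491 - 11907) = (46169 + (70 + (-5 - 1*2) - 4*(-11)))/(28491 - 11907) = (46169 + (70 + (-5 - 2) + 44))/16584 = (46169 + (70 - 7 + 44))*(1/16584) = (46169 + 107)*(1/16584) = 46276*(1/16584) = 11569/4146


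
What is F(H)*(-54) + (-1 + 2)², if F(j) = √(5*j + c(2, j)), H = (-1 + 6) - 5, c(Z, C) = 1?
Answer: -53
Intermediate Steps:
H = 0 (H = 5 - 5 = 0)
F(j) = √(1 + 5*j) (F(j) = √(5*j + 1) = √(1 + 5*j))
F(H)*(-54) + (-1 + 2)² = √(1 + 5*0)*(-54) + (-1 + 2)² = √(1 + 0)*(-54) + 1² = √1*(-54) + 1 = 1*(-54) + 1 = -54 + 1 = -53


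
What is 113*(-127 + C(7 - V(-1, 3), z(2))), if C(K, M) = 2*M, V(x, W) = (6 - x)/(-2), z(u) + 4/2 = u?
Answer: -14351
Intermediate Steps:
z(u) = -2 + u
V(x, W) = -3 + x/2 (V(x, W) = (6 - x)*(-½) = -3 + x/2)
113*(-127 + C(7 - V(-1, 3), z(2))) = 113*(-127 + 2*(-2 + 2)) = 113*(-127 + 2*0) = 113*(-127 + 0) = 113*(-127) = -14351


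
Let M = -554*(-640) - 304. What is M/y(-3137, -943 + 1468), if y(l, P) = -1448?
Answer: -44282/181 ≈ -244.65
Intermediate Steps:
M = 354256 (M = 354560 - 304 = 354256)
M/y(-3137, -943 + 1468) = 354256/(-1448) = 354256*(-1/1448) = -44282/181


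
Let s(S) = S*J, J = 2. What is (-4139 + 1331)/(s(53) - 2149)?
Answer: 312/227 ≈ 1.3744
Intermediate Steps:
s(S) = 2*S (s(S) = S*2 = 2*S)
(-4139 + 1331)/(s(53) - 2149) = (-4139 + 1331)/(2*53 - 2149) = -2808/(106 - 2149) = -2808/(-2043) = -2808*(-1/2043) = 312/227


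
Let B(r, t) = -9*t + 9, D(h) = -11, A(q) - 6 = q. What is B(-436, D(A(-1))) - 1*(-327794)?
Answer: 327902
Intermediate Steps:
A(q) = 6 + q
B(r, t) = 9 - 9*t
B(-436, D(A(-1))) - 1*(-327794) = (9 - 9*(-11)) - 1*(-327794) = (9 + 99) + 327794 = 108 + 327794 = 327902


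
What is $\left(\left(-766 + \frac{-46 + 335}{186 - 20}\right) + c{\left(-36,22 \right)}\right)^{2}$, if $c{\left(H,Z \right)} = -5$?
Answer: $\frac{16306523809}{27556} \approx 5.9176 \cdot 10^{5}$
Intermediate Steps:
$\left(\left(-766 + \frac{-46 + 335}{186 - 20}\right) + c{\left(-36,22 \right)}\right)^{2} = \left(\left(-766 + \frac{-46 + 335}{186 - 20}\right) - 5\right)^{2} = \left(\left(-766 + \frac{289}{166}\right) - 5\right)^{2} = \left(- \frac{126867}{166} - 5\right)^{2} = \left(- \frac{127697}{166}\right)^{2} = \frac{16306523809}{27556}$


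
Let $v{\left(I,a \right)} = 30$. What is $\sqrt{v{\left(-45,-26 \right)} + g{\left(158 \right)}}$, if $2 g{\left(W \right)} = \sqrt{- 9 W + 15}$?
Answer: $\frac{\sqrt{120 + 2 i \sqrt{1407}}}{2} \approx 5.7175 + 1.6401 i$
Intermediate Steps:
$g{\left(W \right)} = \frac{\sqrt{15 - 9 W}}{2}$ ($g{\left(W \right)} = \frac{\sqrt{- 9 W + 15}}{2} = \frac{\sqrt{15 - 9 W}}{2}$)
$\sqrt{v{\left(-45,-26 \right)} + g{\left(158 \right)}} = \sqrt{30 + \frac{\sqrt{15 - 1422}}{2}} = \sqrt{30 + \frac{\sqrt{-1407}}{2}} = \sqrt{30 + \frac{i \sqrt{1407}}{2}}$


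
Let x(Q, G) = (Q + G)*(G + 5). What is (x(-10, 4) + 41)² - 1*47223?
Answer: -47054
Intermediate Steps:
x(Q, G) = (5 + G)*(G + Q) (x(Q, G) = (G + Q)*(5 + G) = (5 + G)*(G + Q))
(x(-10, 4) + 41)² - 1*47223 = ((4² + 5*4 + 5*(-10) + 4*(-10)) + 41)² - 1*47223 = ((16 + 20 - 50 - 40) + 41)² - 47223 = (-54 + 41)² - 47223 = (-13)² - 47223 = 169 - 47223 = -47054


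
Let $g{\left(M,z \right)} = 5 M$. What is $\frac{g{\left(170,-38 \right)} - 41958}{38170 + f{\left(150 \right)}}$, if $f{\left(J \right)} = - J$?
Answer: $- \frac{10277}{9505} \approx -1.0812$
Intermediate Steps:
$\frac{g{\left(170,-38 \right)} - 41958}{38170 + f{\left(150 \right)}} = \frac{5 \cdot 170 - 41958}{38170 - 150} = \frac{850 - 41958}{38170 - 150} = - \frac{41108}{38020} = \left(-41108\right) \frac{1}{38020} = - \frac{10277}{9505}$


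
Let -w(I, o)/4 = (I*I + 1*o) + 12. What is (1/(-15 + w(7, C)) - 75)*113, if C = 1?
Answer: -2229038/263 ≈ -8475.4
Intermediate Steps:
w(I, o) = -48 - 4*o - 4*I**2 (w(I, o) = -4*((I*I + 1*o) + 12) = -4*((I**2 + o) + 12) = -4*((o + I**2) + 12) = -4*(12 + o + I**2) = -48 - 4*o - 4*I**2)
(1/(-15 + w(7, C)) - 75)*113 = (1/(-15 + (-48 - 4*1 - 4*7**2)) - 75)*113 = (1/(-15 + (-48 - 4 - 4*49)) - 75)*113 = (1/(-15 + (-48 - 4 - 196)) - 75)*113 = (1/(-15 - 248) - 75)*113 = (1/(-263) - 75)*113 = (-1/263 - 75)*113 = -19726/263*113 = -2229038/263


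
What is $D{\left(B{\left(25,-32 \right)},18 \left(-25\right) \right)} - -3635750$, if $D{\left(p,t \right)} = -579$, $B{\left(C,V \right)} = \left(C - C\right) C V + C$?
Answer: $3635171$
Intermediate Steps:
$B{\left(C,V \right)} = C$ ($B{\left(C,V \right)} = 0 C V + C = 0 V + C = 0 + C = C$)
$D{\left(B{\left(25,-32 \right)},18 \left(-25\right) \right)} - -3635750 = -579 - -3635750 = -579 + 3635750 = 3635171$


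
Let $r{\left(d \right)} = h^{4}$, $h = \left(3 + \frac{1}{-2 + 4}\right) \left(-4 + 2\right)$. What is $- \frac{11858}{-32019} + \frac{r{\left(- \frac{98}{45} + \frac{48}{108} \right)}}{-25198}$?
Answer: $\frac{221920265}{806814762} \approx 0.27506$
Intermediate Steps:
$h = -7$ ($h = \left(3 + \frac{1}{2}\right) \left(-2\right) = \frac{7}{2} \left(-2\right) = -7$)
$r{\left(d \right)} = 2401$ ($r{\left(d \right)} = \left(-7\right)^{4} = 2401$)
$- \frac{11858}{-32019} + \frac{r{\left(- \frac{98}{45} + \frac{48}{108} \right)}}{-25198} = - \frac{11858}{-32019} + \frac{2401}{-25198} = \left(-11858\right) \left(- \frac{1}{32019}\right) + 2401 \left(- \frac{1}{25198}\right) = \frac{11858}{32019} - \frac{2401}{25198} = \frac{221920265}{806814762}$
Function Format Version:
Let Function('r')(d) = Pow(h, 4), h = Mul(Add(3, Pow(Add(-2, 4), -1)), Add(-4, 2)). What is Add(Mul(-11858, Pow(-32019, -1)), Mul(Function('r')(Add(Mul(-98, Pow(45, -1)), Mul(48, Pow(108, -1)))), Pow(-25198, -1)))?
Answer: Rational(221920265, 806814762) ≈ 0.27506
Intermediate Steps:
h = -7 (h = Mul(Add(3, Pow(2, -1)), -2) = Mul(Add(3, Rational(1, 2)), -2) = Mul(Rational(7, 2), -2) = -7)
Function('r')(d) = 2401 (Function('r')(d) = Pow(-7, 4) = 2401)
Add(Mul(-11858, Pow(-32019, -1)), Mul(Function('r')(Add(Mul(-98, Pow(45, -1)), Mul(48, Pow(108, -1)))), Pow(-25198, -1))) = Add(Mul(-11858, Pow(-32019, -1)), Mul(2401, Pow(-25198, -1))) = Add(Mul(-11858, Rational(-1, 32019)), Mul(2401, Rational(-1, 25198))) = Add(Rational(11858, 32019), Rational(-2401, 25198)) = Rational(221920265, 806814762)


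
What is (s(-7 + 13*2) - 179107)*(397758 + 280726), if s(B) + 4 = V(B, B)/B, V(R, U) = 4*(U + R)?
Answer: -121518519852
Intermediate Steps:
V(R, U) = 4*R + 4*U (V(R, U) = 4*(R + U) = 4*R + 4*U)
s(B) = 4 (s(B) = -4 + (4*B + 4*B)/B = -4 + (8*B)/B = -4 + 8 = 4)
(s(-7 + 13*2) - 179107)*(397758 + 280726) = (4 - 179107)*(397758 + 280726) = -179103*678484 = -121518519852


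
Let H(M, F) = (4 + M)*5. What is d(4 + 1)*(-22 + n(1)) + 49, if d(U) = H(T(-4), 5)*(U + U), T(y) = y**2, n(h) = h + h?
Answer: -19951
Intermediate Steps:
n(h) = 2*h
H(M, F) = 20 + 5*M
d(U) = 200*U (d(U) = (20 + 5*(-4)**2)*(U + U) = (20 + 5*16)*(2*U) = (20 + 80)*(2*U) = 100*(2*U) = 200*U)
d(4 + 1)*(-22 + n(1)) + 49 = (200*(4 + 1))*(-22 + 2*1) + 49 = (200*5)*(-22 + 2) + 49 = 1000*(-20) + 49 = -20000 + 49 = -19951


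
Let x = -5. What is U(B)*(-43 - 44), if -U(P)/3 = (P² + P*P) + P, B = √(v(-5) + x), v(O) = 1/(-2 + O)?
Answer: -18792/7 + 1566*I*√7/7 ≈ -2684.6 + 591.89*I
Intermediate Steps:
B = 6*I*√7/7 (B = √(1/(-2 - 5) - 5) = √(1/(-7) - 5) = √(-⅐ - 5) = √(-36/7) = 6*I*√7/7 ≈ 2.2678*I)
U(P) = -6*P² - 3*P (U(P) = -3*((P² + P*P) + P) = -3*((P² + P²) + P) = -3*(2*P² + P) = -3*(P + 2*P²) = -6*P² - 3*P)
U(B)*(-43 - 44) = (-3*6*I*√7/7*(1 + 2*(6*I*√7/7)))*(-43 - 44) = -3*6*I*√7/7*(1 + 12*I*√7/7)*(-87) = -18*I*√7*(1 + 12*I*√7/7)/7*(-87) = 1566*I*√7*(1 + 12*I*√7/7)/7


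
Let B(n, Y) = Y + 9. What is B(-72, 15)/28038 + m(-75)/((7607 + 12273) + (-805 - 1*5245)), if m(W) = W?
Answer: -19677/4308506 ≈ -0.0045670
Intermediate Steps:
B(n, Y) = 9 + Y
B(-72, 15)/28038 + m(-75)/((7607 + 12273) + (-805 - 1*5245)) = (9 + 15)/28038 - 75/((7607 + 12273) + (-805 - 1*5245)) = 24*(1/28038) - 75/(19880 + (-805 - 5245)) = 4/4673 - 75/(19880 - 6050) = 4/4673 - 75/13830 = 4/4673 - 75*1/13830 = 4/4673 - 5/922 = -19677/4308506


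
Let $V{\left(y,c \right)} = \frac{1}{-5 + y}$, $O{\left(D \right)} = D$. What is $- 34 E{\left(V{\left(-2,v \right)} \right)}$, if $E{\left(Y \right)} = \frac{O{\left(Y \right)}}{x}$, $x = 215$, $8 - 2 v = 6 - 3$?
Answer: $\frac{34}{1505} \approx 0.022591$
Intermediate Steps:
$v = \frac{5}{2}$ ($v = 4 - \frac{6 - 3}{2} = 4 - \frac{3}{2} = \frac{5}{2} \approx 2.5$)
$E{\left(Y \right)} = \frac{Y}{215}$
$- 34 E{\left(V{\left(-2,v \right)} \right)} = - 34 \frac{1}{215 \left(-5 - 2\right)} = - 34 \frac{1}{215 \left(-7\right)} = - 34 \cdot \frac{1}{215} \left(- \frac{1}{7}\right) = \left(-34\right) \left(- \frac{1}{1505}\right) = \frac{34}{1505}$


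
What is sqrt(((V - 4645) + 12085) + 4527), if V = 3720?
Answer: 3*sqrt(1743) ≈ 125.25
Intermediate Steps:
sqrt(((V - 4645) + 12085) + 4527) = sqrt(((3720 - 4645) + 12085) + 4527) = sqrt((-925 + 12085) + 4527) = sqrt(11160 + 4527) = sqrt(15687) = 3*sqrt(1743)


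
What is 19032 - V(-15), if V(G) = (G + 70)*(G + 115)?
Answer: 13532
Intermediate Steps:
V(G) = (70 + G)*(115 + G)
19032 - V(-15) = 19032 - (8050 + (-15)² + 185*(-15)) = 19032 - (8050 + 225 - 2775) = 19032 - 1*5500 = 19032 - 5500 = 13532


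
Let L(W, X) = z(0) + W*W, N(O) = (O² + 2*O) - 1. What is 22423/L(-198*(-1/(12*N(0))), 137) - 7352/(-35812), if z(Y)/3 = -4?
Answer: 804925834/9320073 ≈ 86.365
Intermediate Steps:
N(O) = -1 + O² + 2*O
z(Y) = -12 (z(Y) = 3*(-4) = -12)
L(W, X) = -12 + W² (L(W, X) = -12 + W*W = -12 + W²)
22423/L(-198*(-1/(12*N(0))), 137) - 7352/(-35812) = 22423/(-12 + (-198*(-1/(12*(-1 + 0² + 2*0))))²) - 7352/(-35812) = 22423/(-12 + (-198*(-1/(12*(-1 + 0 + 0))))²) - 7352*(-1/35812) = 22423/(-12 + (-198/((-12*(-1))))²) + 1838/8953 = 22423/(-12 + (-198/12)²) + 1838/8953 = 22423/(-12 + (-198*1/12)²) + 1838/8953 = 22423/(-12 + (-33/2)²) + 1838/8953 = 22423/(-12 + 1089/4) + 1838/8953 = 22423/(1041/4) + 1838/8953 = 22423*(4/1041) + 1838/8953 = 89692/1041 + 1838/8953 = 804925834/9320073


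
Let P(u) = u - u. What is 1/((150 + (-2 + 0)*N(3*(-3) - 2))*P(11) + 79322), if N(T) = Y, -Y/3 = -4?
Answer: 1/79322 ≈ 1.2607e-5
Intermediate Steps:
Y = 12 (Y = -3*(-4) = 12)
N(T) = 12
P(u) = 0
1/((150 + (-2 + 0)*N(3*(-3) - 2))*P(11) + 79322) = 1/((150 + (-2 + 0)*12)*0 + 79322) = 1/((150 - 2*12)*0 + 79322) = 1/((150 - 24)*0 + 79322) = 1/(126*0 + 79322) = 1/(0 + 79322) = 1/79322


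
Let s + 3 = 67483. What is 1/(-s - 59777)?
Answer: -1/127257 ≈ -7.8581e-6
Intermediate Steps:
s = 67480 (s = -3 + 67483 = 67480)
1/(-s - 59777) = 1/(-1*67480 - 59777) = 1/(-67480 - 59777) = 1/(-127257) = -1/127257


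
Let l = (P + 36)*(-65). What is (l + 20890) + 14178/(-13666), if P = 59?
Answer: 100540506/6833 ≈ 14714.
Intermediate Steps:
l = -6175 (l = (59 + 36)*(-65) = 95*(-65) = -6175)
(l + 20890) + 14178/(-13666) = (-6175 + 20890) + 14178/(-13666) = 14715 + 14178*(-1/13666) = 14715 - 7089/6833 = 100540506/6833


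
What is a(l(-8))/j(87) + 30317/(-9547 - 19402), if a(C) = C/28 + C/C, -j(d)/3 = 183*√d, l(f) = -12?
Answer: -30317/28949 - 4*√87/334341 ≈ -1.0474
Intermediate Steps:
j(d) = -549*√d
a(C) = 1 + C/28 (a(C) = C*(1/28) + 1 = C/28 + 1 = 1 + C/28)
a(l(-8))/j(87) + 30317/(-9547 - 19402) = (1 + (1/28)*(-12))/((-549*√87)) + 30317/(-9547 - 19402) = (1 - 3/7)*(-√87/47763) + 30317/(-28949) = 4*(-√87/47763)/7 + 30317*(-1/28949) = -4*√87/334341 - 30317/28949 = -30317/28949 - 4*√87/334341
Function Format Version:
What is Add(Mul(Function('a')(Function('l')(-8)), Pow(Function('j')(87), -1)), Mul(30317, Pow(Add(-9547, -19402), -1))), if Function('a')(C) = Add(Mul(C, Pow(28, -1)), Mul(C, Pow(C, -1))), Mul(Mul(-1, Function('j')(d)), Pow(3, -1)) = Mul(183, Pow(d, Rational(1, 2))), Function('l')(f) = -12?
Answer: Add(Rational(-30317, 28949), Mul(Rational(-4, 334341), Pow(87, Rational(1, 2)))) ≈ -1.0474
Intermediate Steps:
Function('j')(d) = Mul(-549, Pow(d, Rational(1, 2))) (Function('j')(d) = Mul(-3, Mul(183, Pow(d, Rational(1, 2)))) = Mul(-549, Pow(d, Rational(1, 2))))
Function('a')(C) = Add(1, Mul(Rational(1, 28), C)) (Function('a')(C) = Add(Mul(C, Rational(1, 28)), 1) = Add(Mul(Rational(1, 28), C), 1) = Add(1, Mul(Rational(1, 28), C)))
Add(Mul(Function('a')(Function('l')(-8)), Pow(Function('j')(87), -1)), Mul(30317, Pow(Add(-9547, -19402), -1))) = Add(Mul(Add(1, Mul(Rational(1, 28), -12)), Pow(Mul(-549, Pow(87, Rational(1, 2))), -1)), Mul(30317, Pow(Add(-9547, -19402), -1))) = Add(Mul(Add(1, Rational(-3, 7)), Mul(Rational(-1, 47763), Pow(87, Rational(1, 2)))), Mul(30317, Pow(-28949, -1))) = Add(Mul(Rational(4, 7), Mul(Rational(-1, 47763), Pow(87, Rational(1, 2)))), Mul(30317, Rational(-1, 28949))) = Add(Mul(Rational(-4, 334341), Pow(87, Rational(1, 2))), Rational(-30317, 28949)) = Add(Rational(-30317, 28949), Mul(Rational(-4, 334341), Pow(87, Rational(1, 2))))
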